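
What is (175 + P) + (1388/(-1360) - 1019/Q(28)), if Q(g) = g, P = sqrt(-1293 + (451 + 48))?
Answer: 81864/595 + I*sqrt(794) ≈ 137.59 + 28.178*I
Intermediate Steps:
P = I*sqrt(794) (P = sqrt(-1293 + 499) = sqrt(-794) = I*sqrt(794) ≈ 28.178*I)
(175 + P) + (1388/(-1360) - 1019/Q(28)) = (175 + I*sqrt(794)) + (1388/(-1360) - 1019/28) = (175 + I*sqrt(794)) + (1388*(-1/1360) - 1019*1/28) = (175 + I*sqrt(794)) + (-347/340 - 1019/28) = (175 + I*sqrt(794)) - 22261/595 = 81864/595 + I*sqrt(794)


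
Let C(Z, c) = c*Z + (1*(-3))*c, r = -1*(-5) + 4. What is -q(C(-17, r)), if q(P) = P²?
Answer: -32400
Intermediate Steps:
r = 9 (r = 5 + 4 = 9)
C(Z, c) = -3*c + Z*c (C(Z, c) = Z*c - 3*c = -3*c + Z*c)
-q(C(-17, r)) = -(9*(-3 - 17))² = -(9*(-20))² = -1*(-180)² = -1*32400 = -32400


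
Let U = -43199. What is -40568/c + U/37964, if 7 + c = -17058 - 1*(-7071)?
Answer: 554196373/189706108 ≈ 2.9213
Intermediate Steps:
c = -9994 (c = -7 + (-17058 - 1*(-7071)) = -7 + (-17058 + 7071) = -7 - 9987 = -9994)
-40568/c + U/37964 = -40568/(-9994) - 43199/37964 = -40568*(-1/9994) - 43199*1/37964 = 20284/4997 - 43199/37964 = 554196373/189706108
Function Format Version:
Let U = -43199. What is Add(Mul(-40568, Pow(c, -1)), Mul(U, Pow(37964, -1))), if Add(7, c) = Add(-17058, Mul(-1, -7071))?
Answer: Rational(554196373, 189706108) ≈ 2.9213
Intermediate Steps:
c = -9994 (c = Add(-7, Add(-17058, Mul(-1, -7071))) = Add(-7, Add(-17058, 7071)) = Add(-7, -9987) = -9994)
Add(Mul(-40568, Pow(c, -1)), Mul(U, Pow(37964, -1))) = Add(Mul(-40568, Pow(-9994, -1)), Mul(-43199, Pow(37964, -1))) = Add(Mul(-40568, Rational(-1, 9994)), Mul(-43199, Rational(1, 37964))) = Add(Rational(20284, 4997), Rational(-43199, 37964)) = Rational(554196373, 189706108)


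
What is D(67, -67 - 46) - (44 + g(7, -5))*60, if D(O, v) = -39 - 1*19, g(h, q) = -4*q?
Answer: -3898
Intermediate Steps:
D(O, v) = -58 (D(O, v) = -39 - 19 = -58)
D(67, -67 - 46) - (44 + g(7, -5))*60 = -58 - (44 - 4*(-5))*60 = -58 - (44 + 20)*60 = -58 - 64*60 = -58 - 1*3840 = -58 - 3840 = -3898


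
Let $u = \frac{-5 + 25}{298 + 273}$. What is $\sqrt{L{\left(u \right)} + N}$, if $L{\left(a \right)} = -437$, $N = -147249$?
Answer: $7 i \sqrt{3014} \approx 384.3 i$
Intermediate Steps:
$u = \frac{20}{571} \approx 0.035026$
$\sqrt{L{\left(u \right)} + N} = \sqrt{-437 - 147249} = \sqrt{-147686} = 7 i \sqrt{3014}$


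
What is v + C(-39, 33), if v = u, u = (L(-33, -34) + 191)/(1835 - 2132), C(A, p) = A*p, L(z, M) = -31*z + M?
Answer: -383419/297 ≈ -1291.0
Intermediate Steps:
L(z, M) = M - 31*z
u = -1180/297 (u = ((-34 - 31*(-33)) + 191)/(1835 - 2132) = ((-34 + 1023) + 191)/(-297) = (989 + 191)*(-1/297) = 1180*(-1/297) = -1180/297 ≈ -3.9731)
v = -1180/297 ≈ -3.9731
v + C(-39, 33) = -1180/297 - 39*33 = -1180/297 - 1287 = -383419/297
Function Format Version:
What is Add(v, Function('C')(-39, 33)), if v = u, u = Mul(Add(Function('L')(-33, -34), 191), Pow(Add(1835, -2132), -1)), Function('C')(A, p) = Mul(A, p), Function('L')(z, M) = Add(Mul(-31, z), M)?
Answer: Rational(-383419, 297) ≈ -1291.0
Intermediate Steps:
Function('L')(z, M) = Add(M, Mul(-31, z))
u = Rational(-1180, 297) (u = Mul(Add(Add(-34, Mul(-31, -33)), 191), Pow(Add(1835, -2132), -1)) = Mul(Add(Add(-34, 1023), 191), Pow(-297, -1)) = Mul(Add(989, 191), Rational(-1, 297)) = Mul(1180, Rational(-1, 297)) = Rational(-1180, 297) ≈ -3.9731)
v = Rational(-1180, 297) ≈ -3.9731
Add(v, Function('C')(-39, 33)) = Add(Rational(-1180, 297), Mul(-39, 33)) = Add(Rational(-1180, 297), -1287) = Rational(-383419, 297)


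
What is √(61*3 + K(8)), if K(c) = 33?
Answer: 6*√6 ≈ 14.697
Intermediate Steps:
√(61*3 + K(8)) = √(61*3 + 33) = √(183 + 33) = √216 = 6*√6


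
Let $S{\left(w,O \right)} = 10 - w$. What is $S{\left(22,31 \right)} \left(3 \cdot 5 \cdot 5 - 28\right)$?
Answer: $-564$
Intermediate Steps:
$S{\left(22,31 \right)} \left(3 \cdot 5 \cdot 5 - 28\right) = \left(10 - 22\right) \left(3 \cdot 5 \cdot 5 - 28\right) = \left(10 - 22\right) \left(15 \cdot 5 - 28\right) = - 12 \left(75 - 28\right) = \left(-12\right) 47 = -564$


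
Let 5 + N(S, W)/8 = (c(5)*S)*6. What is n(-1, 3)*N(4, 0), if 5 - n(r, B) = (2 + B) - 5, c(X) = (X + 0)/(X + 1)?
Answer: 600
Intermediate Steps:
c(X) = X/(1 + X)
n(r, B) = 8 - B (n(r, B) = 5 - ((2 + B) - 5) = 5 - (-3 + B) = 5 + (3 - B) = 8 - B)
N(S, W) = -40 + 40*S (N(S, W) = -40 + 8*(((5/(1 + 5))*S)*6) = -40 + 8*(((5/6)*S)*6) = -40 + 8*(((5*(1/6))*S)*6) = -40 + 8*((5*S/6)*6) = -40 + 8*(5*S) = -40 + 40*S)
n(-1, 3)*N(4, 0) = (8 - 1*3)*(-40 + 40*4) = (8 - 3)*(-40 + 160) = 5*120 = 600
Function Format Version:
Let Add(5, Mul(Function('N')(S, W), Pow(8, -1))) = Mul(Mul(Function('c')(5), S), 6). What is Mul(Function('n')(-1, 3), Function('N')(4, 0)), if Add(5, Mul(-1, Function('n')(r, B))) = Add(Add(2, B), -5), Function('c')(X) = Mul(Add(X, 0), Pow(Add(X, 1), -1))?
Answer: 600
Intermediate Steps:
Function('c')(X) = Mul(X, Pow(Add(1, X), -1))
Function('n')(r, B) = Add(8, Mul(-1, B)) (Function('n')(r, B) = Add(5, Mul(-1, Add(Add(2, B), -5))) = Add(5, Mul(-1, Add(-3, B))) = Add(5, Add(3, Mul(-1, B))) = Add(8, Mul(-1, B)))
Function('N')(S, W) = Add(-40, Mul(40, S)) (Function('N')(S, W) = Add(-40, Mul(8, Mul(Mul(Mul(5, Pow(Add(1, 5), -1)), S), 6))) = Add(-40, Mul(8, Mul(Mul(Mul(5, Pow(6, -1)), S), 6))) = Add(-40, Mul(8, Mul(Mul(Mul(5, Rational(1, 6)), S), 6))) = Add(-40, Mul(8, Mul(Mul(Rational(5, 6), S), 6))) = Add(-40, Mul(8, Mul(5, S))) = Add(-40, Mul(40, S)))
Mul(Function('n')(-1, 3), Function('N')(4, 0)) = Mul(Add(8, Mul(-1, 3)), Add(-40, Mul(40, 4))) = Mul(Add(8, -3), Add(-40, 160)) = Mul(5, 120) = 600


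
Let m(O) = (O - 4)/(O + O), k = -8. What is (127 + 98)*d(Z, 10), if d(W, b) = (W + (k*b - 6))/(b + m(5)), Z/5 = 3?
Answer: -159750/101 ≈ -1581.7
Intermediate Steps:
Z = 15 (Z = 5*3 = 15)
m(O) = (-4 + O)/(2*O) (m(O) = (-4 + O)/((2*O)) = (-4 + O)*(1/(2*O)) = (-4 + O)/(2*O))
d(W, b) = (-6 + W - 8*b)/(⅒ + b) (d(W, b) = (W + (-8*b - 6))/(b + (½)*(-4 + 5)/5) = (W + (-6 - 8*b))/(b + (½)*(⅕)*1) = (-6 + W - 8*b)/(b + ⅒) = (-6 + W - 8*b)/(⅒ + b))
(127 + 98)*d(Z, 10) = (127 + 98)*(10*(-6 + 15 - 8*10)/(1 + 10*10)) = 225*(10*(-6 + 15 - 80)/(1 + 100)) = 225*(10*(-71)/101) = 225*(10*(1/101)*(-71)) = 225*(-710/101) = -159750/101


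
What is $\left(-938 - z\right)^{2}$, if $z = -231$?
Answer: $499849$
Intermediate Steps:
$\left(-938 - z\right)^{2} = \left(-938 - -231\right)^{2} = \left(-938 + 231\right)^{2} = \left(-707\right)^{2} = 499849$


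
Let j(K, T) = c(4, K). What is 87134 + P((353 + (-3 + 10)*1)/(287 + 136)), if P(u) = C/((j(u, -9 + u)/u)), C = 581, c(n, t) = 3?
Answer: 12309134/141 ≈ 87299.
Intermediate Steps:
j(K, T) = 3
P(u) = 581*u/3 (P(u) = 581/((3/u)) = 581*(u/3) = 581*u/3)
87134 + P((353 + (-3 + 10)*1)/(287 + 136)) = 87134 + 581*((353 + (-3 + 10)*1)/(287 + 136))/3 = 87134 + 581*((353 + 7*1)/423)/3 = 87134 + 581*((353 + 7)*(1/423))/3 = 87134 + 581*(360*(1/423))/3 = 87134 + (581/3)*(40/47) = 87134 + 23240/141 = 12309134/141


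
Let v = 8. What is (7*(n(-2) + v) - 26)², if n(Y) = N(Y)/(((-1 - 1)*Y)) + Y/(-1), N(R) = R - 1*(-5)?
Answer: 38809/16 ≈ 2425.6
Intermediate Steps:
N(R) = 5 + R (N(R) = R + 5 = 5 + R)
n(Y) = -Y - (5 + Y)/(2*Y) (n(Y) = (5 + Y)/(((-1 - 1)*Y)) + Y/(-1) = (5 + Y)/((-2*Y)) + Y*(-1) = (5 + Y)*(-1/(2*Y)) - Y = -(5 + Y)/(2*Y) - Y = -Y - (5 + Y)/(2*Y))
(7*(n(-2) + v) - 26)² = (7*((-½ - 1*(-2) - 5/2/(-2)) + 8) - 26)² = (7*((-½ + 2 - 5/2*(-½)) + 8) - 26)² = (7*((-½ + 2 + 5/4) + 8) - 26)² = (7*(11/4 + 8) - 26)² = (7*(43/4) - 26)² = (301/4 - 26)² = (197/4)² = 38809/16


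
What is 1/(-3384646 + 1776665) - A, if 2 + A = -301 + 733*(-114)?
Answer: 134853326564/1607981 ≈ 83865.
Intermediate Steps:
A = -83865 (A = -2 + (-301 + 733*(-114)) = -2 + (-301 - 83562) = -2 - 83863 = -83865)
1/(-3384646 + 1776665) - A = 1/(-3384646 + 1776665) - 1*(-83865) = 1/(-1607981) + 83865 = -1/1607981 + 83865 = 134853326564/1607981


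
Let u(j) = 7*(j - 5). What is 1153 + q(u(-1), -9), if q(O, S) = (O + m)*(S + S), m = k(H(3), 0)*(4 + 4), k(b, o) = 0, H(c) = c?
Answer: 1909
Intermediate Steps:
u(j) = -35 + 7*j (u(j) = 7*(-5 + j) = -35 + 7*j)
m = 0 (m = 0*(4 + 4) = 0*8 = 0)
q(O, S) = 2*O*S (q(O, S) = (O + 0)*(S + S) = O*(2*S) = 2*O*S)
1153 + q(u(-1), -9) = 1153 + 2*(-35 + 7*(-1))*(-9) = 1153 + 2*(-35 - 7)*(-9) = 1153 + 2*(-42)*(-9) = 1153 + 756 = 1909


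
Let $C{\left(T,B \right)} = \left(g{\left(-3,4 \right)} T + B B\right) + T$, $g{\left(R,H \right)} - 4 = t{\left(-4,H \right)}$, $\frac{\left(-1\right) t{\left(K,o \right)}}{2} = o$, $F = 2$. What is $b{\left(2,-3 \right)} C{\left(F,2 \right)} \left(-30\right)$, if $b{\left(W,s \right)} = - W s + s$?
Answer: $180$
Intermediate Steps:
$t{\left(K,o \right)} = - 2 o$
$g{\left(R,H \right)} = 4 - 2 H$
$b{\left(W,s \right)} = s - W s$ ($b{\left(W,s \right)} = - W s + s = s - W s$)
$C{\left(T,B \right)} = B^{2} - 3 T$ ($C{\left(T,B \right)} = \left(\left(4 - 8\right) T + B B\right) + T = \left(\left(4 - 8\right) T + B^{2}\right) + T = \left(- 4 T + B^{2}\right) + T = \left(B^{2} - 4 T\right) + T = B^{2} - 3 T$)
$b{\left(2,-3 \right)} C{\left(F,2 \right)} \left(-30\right) = - 3 \left(1 - 2\right) \left(2^{2} - 6\right) \left(-30\right) = - 3 \left(1 - 2\right) \left(4 - 6\right) \left(-30\right) = \left(-3\right) \left(-1\right) \left(-2\right) \left(-30\right) = 3 \left(-2\right) \left(-30\right) = \left(-6\right) \left(-30\right) = 180$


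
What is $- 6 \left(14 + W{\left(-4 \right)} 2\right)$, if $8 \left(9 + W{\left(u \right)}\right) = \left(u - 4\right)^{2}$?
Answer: $-72$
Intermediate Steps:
$W{\left(u \right)} = -9 + \frac{\left(-4 + u\right)^{2}}{8}$ ($W{\left(u \right)} = -9 + \frac{\left(u - 4\right)^{2}}{8} = -9 + \frac{\left(-4 + u\right)^{2}}{8}$)
$- 6 \left(14 + W{\left(-4 \right)} 2\right) = - 6 \left(14 + \left(-9 + \frac{\left(-4 - 4\right)^{2}}{8}\right) 2\right) = - 6 \left(14 + \left(-9 + \frac{\left(-8\right)^{2}}{8}\right) 2\right) = - 6 \left(14 + \left(-9 + \frac{1}{8} \cdot 64\right) 2\right) = - 6 \left(14 + \left(-9 + 8\right) 2\right) = - 6 \left(14 - 2\right) = \left(-6\right) 12 = -72$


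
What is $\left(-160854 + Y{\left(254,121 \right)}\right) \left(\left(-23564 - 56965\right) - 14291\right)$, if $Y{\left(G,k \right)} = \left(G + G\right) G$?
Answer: $3017362040$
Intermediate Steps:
$Y{\left(G,k \right)} = 2 G^{2}$ ($Y{\left(G,k \right)} = 2 G G = 2 G^{2}$)
$\left(-160854 + Y{\left(254,121 \right)}\right) \left(\left(-23564 - 56965\right) - 14291\right) = \left(-160854 + 2 \cdot 254^{2}\right) \left(\left(-23564 - 56965\right) - 14291\right) = \left(-160854 + 2 \cdot 64516\right) \left(-80529 - 14291\right) = \left(-160854 + 129032\right) \left(-94820\right) = \left(-31822\right) \left(-94820\right) = 3017362040$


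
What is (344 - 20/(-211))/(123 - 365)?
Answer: -36302/25531 ≈ -1.4219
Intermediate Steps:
(344 - 20/(-211))/(123 - 365) = (344 - 20*(-1/211))/(-242) = (344 + 20/211)*(-1/242) = (72604/211)*(-1/242) = -36302/25531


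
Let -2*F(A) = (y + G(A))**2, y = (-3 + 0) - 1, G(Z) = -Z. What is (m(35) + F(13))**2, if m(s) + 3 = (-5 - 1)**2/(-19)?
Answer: 32228329/1444 ≈ 22319.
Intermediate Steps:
y = -4 (y = -3 - 1 = -4)
m(s) = -93/19 (m(s) = -3 + (-5 - 1)**2/(-19) = -3 + (-6)**2*(-1/19) = -3 + 36*(-1/19) = -3 - 36/19 = -93/19)
F(A) = -(-4 - A)**2/2
(m(35) + F(13))**2 = (-93/19 - (4 + 13)**2/2)**2 = (-93/19 - 1/2*17**2)**2 = (-93/19 - 1/2*289)**2 = (-93/19 - 289/2)**2 = (-5677/38)**2 = 32228329/1444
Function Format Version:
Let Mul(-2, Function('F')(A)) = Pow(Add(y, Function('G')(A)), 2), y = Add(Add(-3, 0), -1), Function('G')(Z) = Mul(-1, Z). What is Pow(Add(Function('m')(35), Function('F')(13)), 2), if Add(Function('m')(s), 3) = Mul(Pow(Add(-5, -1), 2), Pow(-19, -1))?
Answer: Rational(32228329, 1444) ≈ 22319.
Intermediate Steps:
y = -4 (y = Add(-3, -1) = -4)
Function('m')(s) = Rational(-93, 19) (Function('m')(s) = Add(-3, Mul(Pow(Add(-5, -1), 2), Pow(-19, -1))) = Add(-3, Mul(Pow(-6, 2), Rational(-1, 19))) = Add(-3, Mul(36, Rational(-1, 19))) = Add(-3, Rational(-36, 19)) = Rational(-93, 19))
Function('F')(A) = Mul(Rational(-1, 2), Pow(Add(-4, Mul(-1, A)), 2))
Pow(Add(Function('m')(35), Function('F')(13)), 2) = Pow(Add(Rational(-93, 19), Mul(Rational(-1, 2), Pow(Add(4, 13), 2))), 2) = Pow(Add(Rational(-93, 19), Mul(Rational(-1, 2), Pow(17, 2))), 2) = Pow(Add(Rational(-93, 19), Mul(Rational(-1, 2), 289)), 2) = Pow(Add(Rational(-93, 19), Rational(-289, 2)), 2) = Pow(Rational(-5677, 38), 2) = Rational(32228329, 1444)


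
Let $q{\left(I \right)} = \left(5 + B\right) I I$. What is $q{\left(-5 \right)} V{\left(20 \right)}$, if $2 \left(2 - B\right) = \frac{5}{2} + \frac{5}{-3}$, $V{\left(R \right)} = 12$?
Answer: $1975$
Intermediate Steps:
$B = \frac{19}{12}$ ($B = 2 - \frac{\frac{5}{2} + \frac{5}{-3}}{2} = 2 - \frac{5 \cdot \frac{1}{2} + 5 \left(- \frac{1}{3}\right)}{2} = 2 - \frac{\frac{5}{2} - \frac{5}{3}}{2} = 2 - \frac{5}{12} = \frac{19}{12} \approx 1.5833$)
$q{\left(I \right)} = \frac{79 I^{2}}{12}$ ($q{\left(I \right)} = \left(5 + \frac{19}{12}\right) I I = \frac{79 I^{2}}{12}$)
$q{\left(-5 \right)} V{\left(20 \right)} = \frac{79 \left(-5\right)^{2}}{12} \cdot 12 = \frac{79}{12} \cdot 25 \cdot 12 = \frac{1975}{12} \cdot 12 = 1975$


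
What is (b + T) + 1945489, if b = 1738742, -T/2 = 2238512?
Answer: -792793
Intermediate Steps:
T = -4477024 (T = -2*2238512 = -4477024)
(b + T) + 1945489 = (1738742 - 4477024) + 1945489 = -2738282 + 1945489 = -792793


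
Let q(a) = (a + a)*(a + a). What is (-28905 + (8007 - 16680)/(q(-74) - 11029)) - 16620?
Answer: -165031016/3625 ≈ -45526.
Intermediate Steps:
q(a) = 4*a**2 (q(a) = (2*a)*(2*a) = 4*a**2)
(-28905 + (8007 - 16680)/(q(-74) - 11029)) - 16620 = (-28905 + (8007 - 16680)/(4*(-74)**2 - 11029)) - 16620 = (-28905 - 8673/(4*5476 - 11029)) - 16620 = (-28905 - 8673/(21904 - 11029)) - 16620 = (-28905 - 8673/10875) - 16620 = (-28905 - 8673*1/10875) - 16620 = (-28905 - 2891/3625) - 16620 = -104783516/3625 - 16620 = -165031016/3625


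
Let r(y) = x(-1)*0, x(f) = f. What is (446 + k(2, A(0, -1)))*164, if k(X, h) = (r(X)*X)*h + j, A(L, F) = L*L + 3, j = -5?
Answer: 72324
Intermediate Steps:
A(L, F) = 3 + L² (A(L, F) = L² + 3 = 3 + L²)
r(y) = 0 (r(y) = -1*0 = 0)
k(X, h) = -5 (k(X, h) = (0*X)*h - 5 = 0*h - 5 = 0 - 5 = -5)
(446 + k(2, A(0, -1)))*164 = (446 - 5)*164 = 441*164 = 72324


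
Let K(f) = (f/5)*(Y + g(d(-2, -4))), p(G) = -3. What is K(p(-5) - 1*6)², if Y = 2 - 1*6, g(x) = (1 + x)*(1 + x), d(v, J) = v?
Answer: 729/25 ≈ 29.160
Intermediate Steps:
g(x) = (1 + x)²
Y = -4 (Y = 2 - 6 = -4)
K(f) = -3*f/5 (K(f) = (f/5)*(-4 + (1 - 2)²) = (f*(⅕))*(-4 + (-1)²) = (f/5)*(-4 + 1) = (f/5)*(-3) = -3*f/5)
K(p(-5) - 1*6)² = (-3*(-3 - 1*6)/5)² = (-3*(-3 - 6)/5)² = (-⅗*(-9))² = (27/5)² = 729/25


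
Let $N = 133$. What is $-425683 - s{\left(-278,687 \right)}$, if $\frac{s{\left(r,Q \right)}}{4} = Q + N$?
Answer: $-428963$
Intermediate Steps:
$s{\left(r,Q \right)} = 532 + 4 Q$ ($s{\left(r,Q \right)} = 4 \left(Q + 133\right) = 4 \left(133 + Q\right) = 532 + 4 Q$)
$-425683 - s{\left(-278,687 \right)} = -425683 - \left(532 + 4 \cdot 687\right) = -425683 - \left(532 + 2748\right) = -425683 - 3280 = -428963$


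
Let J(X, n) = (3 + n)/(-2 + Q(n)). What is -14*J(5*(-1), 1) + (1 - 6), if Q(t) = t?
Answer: 51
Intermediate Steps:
J(X, n) = (3 + n)/(-2 + n)
-14*J(5*(-1), 1) + (1 - 6) = -14*(3 + 1)/(-2 + 1) + (1 - 6) = -14*4/(-1) - 5 = -(-14)*4 - 5 = -14*(-4) - 5 = 56 - 5 = 51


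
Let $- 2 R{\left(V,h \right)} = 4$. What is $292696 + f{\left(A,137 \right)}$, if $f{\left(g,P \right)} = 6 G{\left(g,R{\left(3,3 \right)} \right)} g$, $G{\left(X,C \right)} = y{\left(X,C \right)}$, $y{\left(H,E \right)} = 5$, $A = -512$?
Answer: $277336$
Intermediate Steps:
$R{\left(V,h \right)} = -2$ ($R{\left(V,h \right)} = \left(- \frac{1}{2}\right) 4 = -2$)
$G{\left(X,C \right)} = 5$
$f{\left(g,P \right)} = 30 g$ ($f{\left(g,P \right)} = 6 \cdot 5 g = 30 g$)
$292696 + f{\left(A,137 \right)} = 292696 + 30 \left(-512\right) = 292696 - 15360 = 277336$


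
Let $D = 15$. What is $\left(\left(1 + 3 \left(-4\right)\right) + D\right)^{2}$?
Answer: $16$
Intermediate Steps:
$\left(\left(1 + 3 \left(-4\right)\right) + D\right)^{2} = \left(\left(1 + 3 \left(-4\right)\right) + 15\right)^{2} = \left(\left(1 - 12\right) + 15\right)^{2} = \left(-11 + 15\right)^{2} = 4^{2} = 16$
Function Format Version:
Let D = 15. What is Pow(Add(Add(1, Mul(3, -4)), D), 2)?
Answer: 16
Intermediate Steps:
Pow(Add(Add(1, Mul(3, -4)), D), 2) = Pow(Add(Add(1, Mul(3, -4)), 15), 2) = Pow(Add(Add(1, -12), 15), 2) = Pow(Add(-11, 15), 2) = Pow(4, 2) = 16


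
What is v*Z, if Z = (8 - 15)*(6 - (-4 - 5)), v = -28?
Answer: 2940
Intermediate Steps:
Z = -105 (Z = -7*(6 - 1*(-9)) = -7*(6 + 9) = -7*15 = -105)
v*Z = -28*(-105) = 2940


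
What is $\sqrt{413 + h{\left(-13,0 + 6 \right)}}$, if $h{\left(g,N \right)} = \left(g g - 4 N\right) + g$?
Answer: $\sqrt{545} \approx 23.345$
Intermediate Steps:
$h{\left(g,N \right)} = g + g^{2} - 4 N$ ($h{\left(g,N \right)} = \left(g^{2} - 4 N\right) + g = g + g^{2} - 4 N$)
$\sqrt{413 + h{\left(-13,0 + 6 \right)}} = \sqrt{413 - \left(13 - 169 + 4 \left(0 + 6\right)\right)} = \sqrt{413 - -132} = \sqrt{413 + 132} = \sqrt{545}$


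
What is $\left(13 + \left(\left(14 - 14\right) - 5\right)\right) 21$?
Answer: $168$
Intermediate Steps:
$\left(13 + \left(\left(14 - 14\right) - 5\right)\right) 21 = \left(13 + \left(0 - 5\right)\right) 21 = \left(13 - 5\right) 21 = 8 \cdot 21 = 168$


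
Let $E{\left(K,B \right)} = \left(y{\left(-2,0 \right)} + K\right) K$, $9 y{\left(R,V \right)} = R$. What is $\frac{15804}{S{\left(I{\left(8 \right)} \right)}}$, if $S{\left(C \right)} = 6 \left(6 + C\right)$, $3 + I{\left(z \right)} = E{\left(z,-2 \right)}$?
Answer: $\frac{23706}{587} \approx 40.385$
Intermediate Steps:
$y{\left(R,V \right)} = \frac{R}{9}$
$E{\left(K,B \right)} = K \left(- \frac{2}{9} + K\right)$ ($E{\left(K,B \right)} = \left(\frac{1}{9} \left(-2\right) + K\right) K = \left(- \frac{2}{9} + K\right) K = K \left(- \frac{2}{9} + K\right)$)
$I{\left(z \right)} = -3 + \frac{z \left(-2 + 9 z\right)}{9}$
$S{\left(C \right)} = 36 + 6 C$
$\frac{15804}{S{\left(I{\left(8 \right)} \right)}} = \frac{15804}{36 + 6 \left(-3 + \frac{1}{9} \cdot 8 \left(-2 + 9 \cdot 8\right)\right)} = \frac{15804}{36 + 6 \left(-3 + \frac{1}{9} \cdot 8 \left(-2 + 72\right)\right)} = \frac{15804}{36 + 6 \left(-3 + \frac{1}{9} \cdot 8 \cdot 70\right)} = \frac{15804}{36 + 6 \left(-3 + \frac{560}{9}\right)} = \frac{15804}{36 + 6 \cdot \frac{533}{9}} = \frac{15804}{36 + \frac{1066}{3}} = \frac{15804}{\frac{1174}{3}} = 15804 \cdot \frac{3}{1174} = \frac{23706}{587}$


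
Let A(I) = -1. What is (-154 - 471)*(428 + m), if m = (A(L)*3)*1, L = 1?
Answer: -265625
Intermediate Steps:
m = -3 (m = -1*3*1 = -3*1 = -3)
(-154 - 471)*(428 + m) = (-154 - 471)*(428 - 3) = -625*425 = -265625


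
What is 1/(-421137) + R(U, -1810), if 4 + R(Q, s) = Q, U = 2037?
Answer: 856171520/421137 ≈ 2033.0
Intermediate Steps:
R(Q, s) = -4 + Q
1/(-421137) + R(U, -1810) = 1/(-421137) + (-4 + 2037) = -1/421137 + 2033 = 856171520/421137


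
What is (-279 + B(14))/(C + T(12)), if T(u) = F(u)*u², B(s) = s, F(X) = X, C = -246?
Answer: -265/1482 ≈ -0.17881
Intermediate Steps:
T(u) = u³ (T(u) = u*u² = u³)
(-279 + B(14))/(C + T(12)) = (-279 + 14)/(-246 + 12³) = -265/(-246 + 1728) = -265/1482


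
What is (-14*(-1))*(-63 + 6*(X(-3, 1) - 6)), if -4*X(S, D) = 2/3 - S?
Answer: -1463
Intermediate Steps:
X(S, D) = -1/6 + S/4 (X(S, D) = -(2/3 - S)/4 = -1/6 + S/4)
(-14*(-1))*(-63 + 6*(X(-3, 1) - 6)) = (-14*(-1))*(-63 + 6*((-1/6 + (1/4)*(-3)) - 6)) = 14*(-63 + 6*((-1/6 - 3/4) - 6)) = 14*(-63 + 6*(-11/12 - 6)) = 14*(-63 + 6*(-83/12)) = 14*(-63 - 83/2) = 14*(-209/2) = -1463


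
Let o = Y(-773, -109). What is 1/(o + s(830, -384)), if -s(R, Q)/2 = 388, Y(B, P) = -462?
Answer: -1/1238 ≈ -0.00080775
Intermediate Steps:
s(R, Q) = -776 (s(R, Q) = -2*388 = -776)
o = -462
1/(o + s(830, -384)) = 1/(-462 - 776) = 1/(-1238) = -1/1238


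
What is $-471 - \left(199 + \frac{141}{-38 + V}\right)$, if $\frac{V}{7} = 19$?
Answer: $- \frac{63791}{95} \approx -671.48$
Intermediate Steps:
$V = 133$ ($V = 7 \cdot 19 = 133$)
$-471 - \left(199 + \frac{141}{-38 + V}\right) = -471 - \left(199 + \frac{141}{-38 + 133}\right) = -471 - \left(199 + \frac{141}{95}\right) = -471 - \frac{19046}{95} = - \frac{63791}{95}$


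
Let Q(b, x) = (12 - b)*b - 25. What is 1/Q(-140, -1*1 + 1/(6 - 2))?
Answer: -1/21305 ≈ -4.6937e-5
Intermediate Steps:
Q(b, x) = -25 + b*(12 - b) (Q(b, x) = b*(12 - b) - 25 = -25 + b*(12 - b))
1/Q(-140, -1*1 + 1/(6 - 2)) = 1/(-25 - 1*(-140)² + 12*(-140)) = 1/(-25 - 1*19600 - 1680) = 1/(-25 - 19600 - 1680) = 1/(-21305) = -1/21305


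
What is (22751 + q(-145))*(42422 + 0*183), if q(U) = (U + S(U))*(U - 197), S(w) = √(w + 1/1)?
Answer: 3068849902 - 174099888*I ≈ 3.0689e+9 - 1.741e+8*I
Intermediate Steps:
S(w) = √(1 + w) (S(w) = √(w + 1) = √(1 + w))
q(U) = (-197 + U)*(U + √(1 + U)) (q(U) = (U + √(1 + U))*(U - 197) = (U + √(1 + U))*(-197 + U) = (-197 + U)*(U + √(1 + U)))
(22751 + q(-145))*(42422 + 0*183) = (22751 + ((-145)² - 197*(-145) - 197*√(1 - 145) - 145*√(1 - 145)))*(42422 + 0*183) = (22751 + (21025 + 28565 - 2364*I - 1740*I))*(42422 + 0) = (22751 + (21025 + 28565 - 2364*I - 1740*I))*42422 = (22751 + (49590 - 4104*I))*42422 = (72341 - 4104*I)*42422 = 3068849902 - 174099888*I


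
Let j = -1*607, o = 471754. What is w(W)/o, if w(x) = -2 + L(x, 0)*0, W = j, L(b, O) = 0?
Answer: -1/235877 ≈ -4.2395e-6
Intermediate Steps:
j = -607
W = -607
w(x) = -2 (w(x) = -2 + 0*0 = -2 + 0 = -2)
w(W)/o = -2/471754 = -2*1/471754 = -1/235877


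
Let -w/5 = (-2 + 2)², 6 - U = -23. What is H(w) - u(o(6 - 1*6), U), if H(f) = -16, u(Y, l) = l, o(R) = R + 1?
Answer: -45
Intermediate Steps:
o(R) = 1 + R
U = 29 (U = 6 - 1*(-23) = 6 + 23 = 29)
w = 0 (w = -5*(-2 + 2)² = -5*0² = -5*0 = 0)
H(w) - u(o(6 - 1*6), U) = -16 - 1*29 = -16 - 29 = -45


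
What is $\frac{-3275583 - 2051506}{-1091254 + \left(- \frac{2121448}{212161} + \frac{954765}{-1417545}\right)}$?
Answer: $\frac{35602446874392829}{7293231357354279} \approx 4.8816$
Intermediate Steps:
$\frac{-3275583 - 2051506}{-1091254 + \left(- \frac{2121448}{212161} + \frac{954765}{-1417545}\right)} = - \frac{5327089}{-1091254 + \left(\left(-2121448\right) \frac{1}{212161} + 954765 \left(- \frac{1}{1417545}\right)\right)} = - \frac{5327089}{-1091254 - \frac{71329153385}{6683283661}} = - \frac{5327089}{- \frac{7293231357354279}{6683283661}} = \left(-5327089\right) \left(- \frac{6683283661}{7293231357354279}\right) = \frac{35602446874392829}{7293231357354279}$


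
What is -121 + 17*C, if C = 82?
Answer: 1273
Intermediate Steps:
-121 + 17*C = -121 + 17*82 = -121 + 1394 = 1273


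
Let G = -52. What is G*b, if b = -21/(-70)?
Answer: -78/5 ≈ -15.600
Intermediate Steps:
b = 3/10 (b = -21*(-1/70) = 3/10 ≈ 0.30000)
G*b = -52*3/10 = -78/5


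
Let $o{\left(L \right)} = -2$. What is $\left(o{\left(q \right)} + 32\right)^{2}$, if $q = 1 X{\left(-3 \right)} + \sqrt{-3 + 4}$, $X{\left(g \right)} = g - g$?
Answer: $900$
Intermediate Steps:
$X{\left(g \right)} = 0$
$q = 1$ ($q = 1 \cdot 0 + \sqrt{-3 + 4} = 0 + \sqrt{1} = 0 + 1 = 1$)
$\left(o{\left(q \right)} + 32\right)^{2} = \left(-2 + 32\right)^{2} = 30^{2} = 900$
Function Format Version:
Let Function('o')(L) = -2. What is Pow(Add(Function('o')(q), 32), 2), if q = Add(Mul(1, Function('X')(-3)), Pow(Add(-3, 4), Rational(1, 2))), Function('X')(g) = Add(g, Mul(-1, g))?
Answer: 900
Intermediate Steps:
Function('X')(g) = 0
q = 1 (q = Add(Mul(1, 0), Pow(Add(-3, 4), Rational(1, 2))) = Add(0, Pow(1, Rational(1, 2))) = Add(0, 1) = 1)
Pow(Add(Function('o')(q), 32), 2) = Pow(Add(-2, 32), 2) = Pow(30, 2) = 900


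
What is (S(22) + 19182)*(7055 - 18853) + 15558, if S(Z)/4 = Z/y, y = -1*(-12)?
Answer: -679140590/3 ≈ -2.2638e+8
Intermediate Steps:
y = 12
S(Z) = Z/3 (S(Z) = 4*(Z/12) = Z/3)
(S(22) + 19182)*(7055 - 18853) + 15558 = ((1/3)*22 + 19182)*(7055 - 18853) + 15558 = (22/3 + 19182)*(-11798) + 15558 = (57568/3)*(-11798) + 15558 = -679187264/3 + 15558 = -679140590/3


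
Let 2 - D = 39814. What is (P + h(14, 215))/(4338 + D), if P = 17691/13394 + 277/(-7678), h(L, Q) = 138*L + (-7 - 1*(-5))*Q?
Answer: -19324562203/456014421071 ≈ -0.042377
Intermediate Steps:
D = -39812 (D = 2 - 1*39814 = 2 - 39814 = -39812)
h(L, Q) = -2*Q + 138*L (h(L, Q) = 138*L + (-7 + 5)*Q = 138*L - 2*Q = -2*Q + 138*L)
P = 33030340/25709783 (P = 17691*(1/13394) + 277*(-1/7678) = 17691/13394 - 277/7678 = 33030340/25709783 ≈ 1.2847)
(P + h(14, 215))/(4338 + D) = (33030340/25709783 + (-2*215 + 138*14))/(4338 - 39812) = (33030340/25709783 + (-430 + 1932))/(-35474) = (33030340/25709783 + 1502)*(-1/35474) = (38649124406/25709783)*(-1/35474) = -19324562203/456014421071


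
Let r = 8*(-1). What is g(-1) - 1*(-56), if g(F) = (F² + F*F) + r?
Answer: 50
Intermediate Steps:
r = -8
g(F) = -8 + 2*F² (g(F) = (F² + F*F) - 8 = (F² + F²) - 8 = 2*F² - 8 = -8 + 2*F²)
g(-1) - 1*(-56) = (-8 + 2*(-1)²) - 1*(-56) = (-8 + 2*1) + 56 = (-8 + 2) + 56 = -6 + 56 = 50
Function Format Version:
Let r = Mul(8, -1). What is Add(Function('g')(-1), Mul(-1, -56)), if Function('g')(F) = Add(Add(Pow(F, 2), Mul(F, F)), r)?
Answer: 50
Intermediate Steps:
r = -8
Function('g')(F) = Add(-8, Mul(2, Pow(F, 2))) (Function('g')(F) = Add(Add(Pow(F, 2), Mul(F, F)), -8) = Add(Add(Pow(F, 2), Pow(F, 2)), -8) = Add(Mul(2, Pow(F, 2)), -8) = Add(-8, Mul(2, Pow(F, 2))))
Add(Function('g')(-1), Mul(-1, -56)) = Add(Add(-8, Mul(2, Pow(-1, 2))), Mul(-1, -56)) = Add(Add(-8, Mul(2, 1)), 56) = Add(Add(-8, 2), 56) = Add(-6, 56) = 50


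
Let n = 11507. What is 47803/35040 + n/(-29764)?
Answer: 254900803/260732640 ≈ 0.97763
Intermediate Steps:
47803/35040 + n/(-29764) = 47803/35040 + 11507/(-29764) = 47803*(1/35040) + 11507*(-1/29764) = 47803/35040 - 11507/29764 = 254900803/260732640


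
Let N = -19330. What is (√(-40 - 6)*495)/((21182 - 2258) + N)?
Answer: -495*I*√46/406 ≈ -8.2691*I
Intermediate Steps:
(√(-40 - 6)*495)/((21182 - 2258) + N) = (√(-40 - 6)*495)/((21182 - 2258) - 19330) = (√(-46)*495)/(18924 - 19330) = ((I*√46)*495)/(-406) = (495*I*√46)*(-1/406) = -495*I*√46/406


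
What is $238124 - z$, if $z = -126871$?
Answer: $364995$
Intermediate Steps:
$238124 - z = 238124 - -126871 = 238124 + 126871 = 364995$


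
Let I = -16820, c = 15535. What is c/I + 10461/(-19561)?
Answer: -95966831/65803204 ≈ -1.4584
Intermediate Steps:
c/I + 10461/(-19561) = 15535/(-16820) + 10461/(-19561) = 15535*(-1/16820) + 10461*(-1/19561) = -3107/3364 - 10461/19561 = -95966831/65803204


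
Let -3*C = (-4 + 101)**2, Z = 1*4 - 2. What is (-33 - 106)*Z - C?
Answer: 8575/3 ≈ 2858.3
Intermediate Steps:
Z = 2 (Z = 4 - 2 = 2)
C = -9409/3 (C = -(-4 + 101)**2/3 = -1/3*97**2 = -1/3*9409 = -9409/3 ≈ -3136.3)
(-33 - 106)*Z - C = (-33 - 106)*2 - 1*(-9409/3) = -139*2 + 9409/3 = -278 + 9409/3 = 8575/3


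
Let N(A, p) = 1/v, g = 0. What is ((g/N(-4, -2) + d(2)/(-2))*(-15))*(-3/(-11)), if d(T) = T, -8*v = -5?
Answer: 45/11 ≈ 4.0909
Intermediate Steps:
v = 5/8 (v = -⅛*(-5) = 5/8 ≈ 0.62500)
N(A, p) = 8/5 (N(A, p) = 1/(5/8) = 8/5)
((g/N(-4, -2) + d(2)/(-2))*(-15))*(-3/(-11)) = ((0/(8/5) + 2/(-2))*(-15))*(-3/(-11)) = ((0*(5/8) + 2*(-½))*(-15))*(-3*(-1/11)) = ((0 - 1)*(-15))*(3/11) = -1*(-15)*(3/11) = 15*(3/11) = 45/11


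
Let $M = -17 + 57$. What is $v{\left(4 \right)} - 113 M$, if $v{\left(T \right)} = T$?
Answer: $-4516$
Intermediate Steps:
$M = 40$
$v{\left(4 \right)} - 113 M = 4 - 4520 = -4516$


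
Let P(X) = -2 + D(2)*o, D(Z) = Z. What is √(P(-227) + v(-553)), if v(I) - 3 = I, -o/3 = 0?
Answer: 2*I*√138 ≈ 23.495*I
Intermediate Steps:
o = 0 (o = -3*0 = 0)
v(I) = 3 + I
P(X) = -2 (P(X) = -2 + 2*0 = -2 + 0 = -2)
√(P(-227) + v(-553)) = √(-2 + (3 - 553)) = √(-2 - 550) = √(-552) = 2*I*√138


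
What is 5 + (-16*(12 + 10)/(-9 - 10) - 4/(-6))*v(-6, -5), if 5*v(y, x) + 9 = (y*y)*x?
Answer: -68447/95 ≈ -720.50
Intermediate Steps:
v(y, x) = -9/5 + x*y²/5 (v(y, x) = -9/5 + ((y*y)*x)/5 = -9/5 + (y²*x)/5 = -9/5 + (x*y²)/5 = -9/5 + x*y²/5)
5 + (-16*(12 + 10)/(-9 - 10) - 4/(-6))*v(-6, -5) = 5 + (-16*(12 + 10)/(-9 - 10) - 4/(-6))*(-9/5 + (⅕)*(-5)*(-6)²) = 5 + (-16/((-19/22)) - 4*(-⅙))*(-9/5 + (⅕)*(-5)*36) = 5 + (-16/((-19*1/22)) + ⅔)*(-9/5 - 36) = 5 + (-16/(-19/22) + ⅔)*(-189/5) = 5 + (-16*(-22/19) + ⅔)*(-189/5) = 5 + (352/19 + ⅔)*(-189/5) = 5 + (1094/57)*(-189/5) = 5 - 68922/95 = -68447/95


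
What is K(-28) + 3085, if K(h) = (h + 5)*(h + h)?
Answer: 4373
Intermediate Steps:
K(h) = 2*h*(5 + h) (K(h) = (5 + h)*(2*h) = 2*h*(5 + h))
K(-28) + 3085 = 2*(-28)*(5 - 28) + 3085 = 2*(-28)*(-23) + 3085 = 1288 + 3085 = 4373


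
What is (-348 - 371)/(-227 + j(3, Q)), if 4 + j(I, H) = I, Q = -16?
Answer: 719/228 ≈ 3.1535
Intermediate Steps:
j(I, H) = -4 + I
(-348 - 371)/(-227 + j(3, Q)) = (-348 - 371)/(-227 + (-4 + 3)) = -719/(-227 - 1) = -719/(-228) = -719*(-1/228) = 719/228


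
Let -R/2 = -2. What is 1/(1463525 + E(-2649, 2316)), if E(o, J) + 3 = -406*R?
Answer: 1/1461898 ≈ 6.8404e-7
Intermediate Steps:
R = 4 (R = -2*(-2) = 4)
E(o, J) = -1627 (E(o, J) = -3 - 406*4 = -3 - 1624 = -1627)
1/(1463525 + E(-2649, 2316)) = 1/(1463525 - 1627) = 1/1461898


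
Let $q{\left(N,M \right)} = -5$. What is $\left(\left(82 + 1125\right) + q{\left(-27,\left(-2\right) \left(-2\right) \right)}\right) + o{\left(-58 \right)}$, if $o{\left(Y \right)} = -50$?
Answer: $1152$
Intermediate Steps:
$\left(\left(82 + 1125\right) + q{\left(-27,\left(-2\right) \left(-2\right) \right)}\right) + o{\left(-58 \right)} = \left(\left(82 + 1125\right) - 5\right) - 50 = \left(1207 - 5\right) - 50 = 1202 - 50 = 1152$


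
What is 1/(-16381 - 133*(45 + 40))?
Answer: -1/27686 ≈ -3.6119e-5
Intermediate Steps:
1/(-16381 - 133*(45 + 40)) = 1/(-16381 - 133*85) = 1/(-16381 - 11305) = 1/(-27686) = -1/27686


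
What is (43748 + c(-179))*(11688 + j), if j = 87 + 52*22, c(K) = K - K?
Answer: 565180412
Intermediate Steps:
c(K) = 0
j = 1231 (j = 87 + 1144 = 1231)
(43748 + c(-179))*(11688 + j) = (43748 + 0)*(11688 + 1231) = 43748*12919 = 565180412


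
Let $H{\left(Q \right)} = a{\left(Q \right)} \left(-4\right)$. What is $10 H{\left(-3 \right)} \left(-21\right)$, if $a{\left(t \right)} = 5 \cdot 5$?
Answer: $21000$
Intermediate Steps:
$a{\left(t \right)} = 25$
$H{\left(Q \right)} = -100$ ($H{\left(Q \right)} = 25 \left(-4\right) = -100$)
$10 H{\left(-3 \right)} \left(-21\right) = 10 \left(-100\right) \left(-21\right) = \left(-1000\right) \left(-21\right) = 21000$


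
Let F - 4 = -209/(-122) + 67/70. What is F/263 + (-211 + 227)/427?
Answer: 35281/561505 ≈ 0.062833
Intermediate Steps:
F = 14241/2135 (F = 4 + (-209/(-122) + 67/70) = 4 + (-209*(-1/122) + 67*(1/70)) = 4 + (209/122 + 67/70) = 4 + 5701/2135 = 14241/2135 ≈ 6.6703)
F/263 + (-211 + 227)/427 = (14241/2135)/263 + (-211 + 227)/427 = (14241/2135)*(1/263) + 16*(1/427) = 14241/561505 + 16/427 = 35281/561505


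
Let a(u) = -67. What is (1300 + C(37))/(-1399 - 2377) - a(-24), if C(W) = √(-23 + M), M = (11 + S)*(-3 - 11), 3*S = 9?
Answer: 62923/944 - I*√219/3776 ≈ 66.656 - 0.0039191*I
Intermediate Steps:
S = 3 (S = (⅓)*9 = 3)
M = -196 (M = (11 + 3)*(-3 - 11) = 14*(-14) = -196)
C(W) = I*√219 (C(W) = √(-23 - 196) = √(-219) = I*√219)
(1300 + C(37))/(-1399 - 2377) - a(-24) = (1300 + I*√219)/(-1399 - 2377) - 1*(-67) = (1300 + I*√219)/(-3776) + 67 = (1300 + I*√219)*(-1/3776) + 67 = (-325/944 - I*√219/3776) + 67 = 62923/944 - I*√219/3776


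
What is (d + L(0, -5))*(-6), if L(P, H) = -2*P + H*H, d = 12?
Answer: -222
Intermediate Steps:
L(P, H) = H**2 - 2*P (L(P, H) = -2*P + H**2 = H**2 - 2*P)
(d + L(0, -5))*(-6) = (12 + ((-5)**2 - 2*0))*(-6) = (12 + (25 + 0))*(-6) = (12 + 25)*(-6) = 37*(-6) = -222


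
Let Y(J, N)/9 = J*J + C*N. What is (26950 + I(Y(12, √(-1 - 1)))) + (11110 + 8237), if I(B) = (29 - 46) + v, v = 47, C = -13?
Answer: 46327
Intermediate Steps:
Y(J, N) = -117*N + 9*J² (Y(J, N) = 9*(J*J - 13*N) = 9*(J² - 13*N) = -117*N + 9*J²)
I(B) = 30 (I(B) = (29 - 46) + 47 = -17 + 47 = 30)
(26950 + I(Y(12, √(-1 - 1)))) + (11110 + 8237) = (26950 + 30) + (11110 + 8237) = 26980 + 19347 = 46327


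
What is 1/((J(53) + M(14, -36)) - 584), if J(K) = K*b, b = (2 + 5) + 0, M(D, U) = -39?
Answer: -1/252 ≈ -0.0039683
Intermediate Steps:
b = 7 (b = 7 + 0 = 7)
J(K) = 7*K (J(K) = K*7 = 7*K)
1/((J(53) + M(14, -36)) - 584) = 1/((7*53 - 39) - 584) = 1/((371 - 39) - 584) = 1/(332 - 584) = 1/(-252) = -1/252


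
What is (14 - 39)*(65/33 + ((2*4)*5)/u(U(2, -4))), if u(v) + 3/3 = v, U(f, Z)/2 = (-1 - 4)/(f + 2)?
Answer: 54625/231 ≈ 236.47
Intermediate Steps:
U(f, Z) = -10/(2 + f) (U(f, Z) = 2*((-1 - 4)/(f + 2)) = 2*(-5/(2 + f)) = -10/(2 + f))
u(v) = -1 + v
(14 - 39)*(65/33 + ((2*4)*5)/u(U(2, -4))) = (14 - 39)*(65/33 + ((2*4)*5)/(-1 - 10/(2 + 2))) = -25*(65*(1/33) + (8*5)/(-1 - 10/4)) = -25*(65/33 + 40/(-1 - 10*¼)) = -25*(65/33 + 40/(-1 - 5/2)) = -25*(65/33 + 40/(-7/2)) = -25*(65/33 + 40*(-2/7)) = -25*(65/33 - 80/7) = -25*(-2185/231) = 54625/231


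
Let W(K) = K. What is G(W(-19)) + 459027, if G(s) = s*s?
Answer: 459388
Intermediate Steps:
G(s) = s**2
G(W(-19)) + 459027 = (-19)**2 + 459027 = 361 + 459027 = 459388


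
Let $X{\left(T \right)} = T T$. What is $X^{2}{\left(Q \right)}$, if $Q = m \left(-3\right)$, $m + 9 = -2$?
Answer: $1185921$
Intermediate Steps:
$m = -11$ ($m = -9 - 2 = -11$)
$Q = 33$ ($Q = \left(-11\right) \left(-3\right) = 33$)
$X{\left(T \right)} = T^{2}$
$X^{2}{\left(Q \right)} = \left(33^{2}\right)^{2} = 1089^{2} = 1185921$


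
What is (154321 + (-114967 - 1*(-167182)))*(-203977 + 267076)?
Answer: 13032215064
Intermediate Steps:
(154321 + (-114967 - 1*(-167182)))*(-203977 + 267076) = (154321 + (-114967 + 167182))*63099 = (154321 + 52215)*63099 = 206536*63099 = 13032215064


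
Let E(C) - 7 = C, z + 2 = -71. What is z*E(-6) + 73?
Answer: 0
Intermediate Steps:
z = -73 (z = -2 - 71 = -73)
E(C) = 7 + C
z*E(-6) + 73 = -73*(7 - 6) + 73 = -73*1 + 73 = -73 + 73 = 0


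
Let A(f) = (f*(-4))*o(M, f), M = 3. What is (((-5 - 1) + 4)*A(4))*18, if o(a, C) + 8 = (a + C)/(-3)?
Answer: -5952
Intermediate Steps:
o(a, C) = -8 - C/3 - a/3 (o(a, C) = -8 + (a + C)/(-3) = -8 + (C + a)*(-1/3) = -8 + (-C/3 - a/3) = -8 - C/3 - a/3)
A(f) = -4*f*(-9 - f/3) (A(f) = (f*(-4))*(-8 - f/3 - 1/3*3) = (-4*f)*(-8 - f/3 - 1) = (-4*f)*(-9 - f/3) = -4*f*(-9 - f/3))
(((-5 - 1) + 4)*A(4))*18 = (((-5 - 1) + 4)*((4/3)*4*(27 + 4)))*18 = ((-6 + 4)*((4/3)*4*31))*18 = -2*496/3*18 = -992/3*18 = -5952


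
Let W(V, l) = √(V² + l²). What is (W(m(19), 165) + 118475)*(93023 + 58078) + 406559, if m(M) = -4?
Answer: 17902097534 + 151101*√27241 ≈ 1.7927e+10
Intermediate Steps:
(W(m(19), 165) + 118475)*(93023 + 58078) + 406559 = (√((-4)² + 165²) + 118475)*(93023 + 58078) + 406559 = (√(16 + 27225) + 118475)*151101 + 406559 = (√27241 + 118475)*151101 + 406559 = (118475 + √27241)*151101 + 406559 = (17901690975 + 151101*√27241) + 406559 = 17902097534 + 151101*√27241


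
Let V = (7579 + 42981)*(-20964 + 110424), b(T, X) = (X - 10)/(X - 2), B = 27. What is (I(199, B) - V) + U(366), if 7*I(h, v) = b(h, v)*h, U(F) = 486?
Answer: -791541991567/175 ≈ -4.5231e+9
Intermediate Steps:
b(T, X) = (-10 + X)/(-2 + X)
V = 4523097600 (V = 50560*89460 = 4523097600)
I(h, v) = h*(-10 + v)/(7*(-2 + v)) (I(h, v) = (((-10 + v)/(-2 + v))*h)/7 = (h*(-10 + v)/(-2 + v))/7 = h*(-10 + v)/(7*(-2 + v)))
(I(199, B) - V) + U(366) = ((⅐)*199*(-10 + 27)/(-2 + 27) - 1*4523097600) + 486 = ((⅐)*199*17/25 - 4523097600) + 486 = ((⅐)*199*(1/25)*17 - 4523097600) + 486 = (3383/175 - 4523097600) + 486 = -791542076617/175 + 486 = -791541991567/175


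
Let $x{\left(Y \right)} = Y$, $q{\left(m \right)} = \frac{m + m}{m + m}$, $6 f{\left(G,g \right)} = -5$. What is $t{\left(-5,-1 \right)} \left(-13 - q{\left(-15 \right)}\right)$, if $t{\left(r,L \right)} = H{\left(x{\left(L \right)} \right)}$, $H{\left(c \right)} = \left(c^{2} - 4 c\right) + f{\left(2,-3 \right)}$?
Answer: $- \frac{175}{3} \approx -58.333$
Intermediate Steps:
$f{\left(G,g \right)} = - \frac{5}{6}$ ($f{\left(G,g \right)} = \frac{1}{6} \left(-5\right) = - \frac{5}{6}$)
$q{\left(m \right)} = 1$ ($q{\left(m \right)} = \frac{2 m}{2 m} = 2 m \frac{1}{2 m} = 1$)
$H{\left(c \right)} = - \frac{5}{6} + c^{2} - 4 c$ ($H{\left(c \right)} = \left(c^{2} - 4 c\right) - \frac{5}{6} = - \frac{5}{6} + c^{2} - 4 c$)
$t{\left(r,L \right)} = - \frac{5}{6} + L^{2} - 4 L$
$t{\left(-5,-1 \right)} \left(-13 - q{\left(-15 \right)}\right) = \left(- \frac{5}{6} + \left(-1\right)^{2} - -4\right) \left(-13 - 1\right) = \left(- \frac{5}{6} + 1 + 4\right) \left(-13 - 1\right) = \frac{25}{6} \left(-14\right) = - \frac{175}{3}$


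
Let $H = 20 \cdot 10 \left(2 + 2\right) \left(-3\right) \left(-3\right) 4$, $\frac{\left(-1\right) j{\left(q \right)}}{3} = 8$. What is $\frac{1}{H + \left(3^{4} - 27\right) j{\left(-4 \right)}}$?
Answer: $\frac{1}{27504} \approx 3.6358 \cdot 10^{-5}$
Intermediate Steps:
$j{\left(q \right)} = -24$ ($j{\left(q \right)} = \left(-3\right) 8 = -24$)
$H = 28800$ ($H = 200 \cdot 4 \left(-3\right) \left(-3\right) 4 = 200 \left(-12\right) \left(-3\right) 4 = 200 \cdot 36 \cdot 4 = 200 \cdot 144 = 28800$)
$\frac{1}{H + \left(3^{4} - 27\right) j{\left(-4 \right)}} = \frac{1}{28800 + \left(3^{4} - 27\right) \left(-24\right)} = \frac{1}{28800 + \left(81 - 27\right) \left(-24\right)} = \frac{1}{28800 + 54 \left(-24\right)} = \frac{1}{28800 - 1296} = \frac{1}{27504}$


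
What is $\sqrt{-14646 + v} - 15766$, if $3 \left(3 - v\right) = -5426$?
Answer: $-15766 + \frac{i \sqrt{115509}}{3} \approx -15766.0 + 113.29 i$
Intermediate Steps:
$v = \frac{5435}{3}$ ($v = 3 - - \frac{5426}{3} = 3 + \frac{5426}{3} = \frac{5435}{3} \approx 1811.7$)
$\sqrt{-14646 + v} - 15766 = \sqrt{-14646 + \frac{5435}{3}} - 15766 = \sqrt{- \frac{38503}{3}} - 15766 = \frac{i \sqrt{115509}}{3} - 15766 = -15766 + \frac{i \sqrt{115509}}{3}$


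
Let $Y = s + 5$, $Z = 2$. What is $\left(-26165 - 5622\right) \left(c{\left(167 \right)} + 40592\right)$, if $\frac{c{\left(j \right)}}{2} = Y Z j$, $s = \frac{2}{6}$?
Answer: $- \frac{4210633168}{3} \approx -1.4035 \cdot 10^{9}$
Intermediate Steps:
$s = \frac{1}{3}$ ($s = 2 \cdot \frac{1}{6} = \frac{1}{3} \approx 0.33333$)
$Y = \frac{16}{3}$ ($Y = \frac{1}{3} + 5 = \frac{16}{3} \approx 5.3333$)
$c{\left(j \right)} = \frac{64 j}{3}$ ($c{\left(j \right)} = 2 \cdot \frac{16}{3} \cdot 2 j = 2 \frac{32 j}{3} = \frac{64 j}{3}$)
$\left(-26165 - 5622\right) \left(c{\left(167 \right)} + 40592\right) = \left(-26165 - 5622\right) \left(\frac{64}{3} \cdot 167 + 40592\right) = - 31787 \left(\frac{10688}{3} + 40592\right) = \left(-31787\right) \frac{132464}{3} = - \frac{4210633168}{3}$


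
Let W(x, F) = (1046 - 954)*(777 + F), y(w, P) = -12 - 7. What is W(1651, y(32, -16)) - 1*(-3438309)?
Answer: 3508045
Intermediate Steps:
y(w, P) = -19
W(x, F) = 71484 + 92*F (W(x, F) = 92*(777 + F) = 71484 + 92*F)
W(1651, y(32, -16)) - 1*(-3438309) = (71484 + 92*(-19)) - 1*(-3438309) = (71484 - 1748) + 3438309 = 69736 + 3438309 = 3508045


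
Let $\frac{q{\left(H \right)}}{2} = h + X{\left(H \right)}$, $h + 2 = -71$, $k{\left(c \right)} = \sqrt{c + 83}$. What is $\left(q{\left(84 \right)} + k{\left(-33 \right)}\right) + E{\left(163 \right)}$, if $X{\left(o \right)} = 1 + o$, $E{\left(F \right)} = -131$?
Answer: $-107 + 5 \sqrt{2} \approx -99.929$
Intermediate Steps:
$k{\left(c \right)} = \sqrt{83 + c}$
$h = -73$ ($h = -2 - 71 = -73$)
$q{\left(H \right)} = -144 + 2 H$ ($q{\left(H \right)} = 2 \left(-73 + \left(1 + H\right)\right) = 2 \left(-72 + H\right) = -144 + 2 H$)
$\left(q{\left(84 \right)} + k{\left(-33 \right)}\right) + E{\left(163 \right)} = \left(\left(-144 + 2 \cdot 84\right) + \sqrt{83 - 33}\right) - 131 = \left(\left(-144 + 168\right) + \sqrt{50}\right) - 131 = \left(24 + 5 \sqrt{2}\right) - 131 = -107 + 5 \sqrt{2}$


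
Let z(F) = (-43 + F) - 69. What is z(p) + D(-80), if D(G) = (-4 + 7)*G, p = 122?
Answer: -230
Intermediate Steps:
D(G) = 3*G
z(F) = -112 + F
z(p) + D(-80) = (-112 + 122) + 3*(-80) = 10 - 240 = -230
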